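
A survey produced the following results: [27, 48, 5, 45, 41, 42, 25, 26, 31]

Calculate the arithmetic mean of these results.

32.2222

Step 1: Sum all values: 27 + 48 + 5 + 45 + 41 + 42 + 25 + 26 + 31 = 290
Step 2: Count the number of values: n = 9
Step 3: Mean = sum / n = 290 / 9 = 32.2222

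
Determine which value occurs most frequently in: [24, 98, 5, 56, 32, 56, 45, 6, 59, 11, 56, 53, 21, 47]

56

Step 1: Count the frequency of each value:
  5: appears 1 time(s)
  6: appears 1 time(s)
  11: appears 1 time(s)
  21: appears 1 time(s)
  24: appears 1 time(s)
  32: appears 1 time(s)
  45: appears 1 time(s)
  47: appears 1 time(s)
  53: appears 1 time(s)
  56: appears 3 time(s)
  59: appears 1 time(s)
  98: appears 1 time(s)
Step 2: The value 56 appears most frequently (3 times).
Step 3: Mode = 56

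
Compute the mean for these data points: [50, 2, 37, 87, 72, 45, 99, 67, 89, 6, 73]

57

Step 1: Sum all values: 50 + 2 + 37 + 87 + 72 + 45 + 99 + 67 + 89 + 6 + 73 = 627
Step 2: Count the number of values: n = 11
Step 3: Mean = sum / n = 627 / 11 = 57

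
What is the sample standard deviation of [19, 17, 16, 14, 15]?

1.9235

Step 1: Compute the mean: 16.2
Step 2: Sum of squared deviations from the mean: 14.8
Step 3: Sample variance = 14.8 / 4 = 3.7
Step 4: Standard deviation = sqrt(3.7) = 1.9235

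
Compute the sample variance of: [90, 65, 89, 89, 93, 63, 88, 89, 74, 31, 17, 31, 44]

731.9231

Step 1: Compute the mean: (90 + 65 + 89 + 89 + 93 + 63 + 88 + 89 + 74 + 31 + 17 + 31 + 44) / 13 = 66.3846
Step 2: Compute squared deviations from the mean:
  (90 - 66.3846)^2 = 557.6864
  (65 - 66.3846)^2 = 1.9172
  (89 - 66.3846)^2 = 511.4556
  (89 - 66.3846)^2 = 511.4556
  (93 - 66.3846)^2 = 708.3787
  (63 - 66.3846)^2 = 11.4556
  (88 - 66.3846)^2 = 467.2249
  (89 - 66.3846)^2 = 511.4556
  (74 - 66.3846)^2 = 57.9941
  (31 - 66.3846)^2 = 1252.071
  (17 - 66.3846)^2 = 2438.8402
  (31 - 66.3846)^2 = 1252.071
  (44 - 66.3846)^2 = 501.071
Step 3: Sum of squared deviations = 8783.0769
Step 4: Sample variance = 8783.0769 / 12 = 731.9231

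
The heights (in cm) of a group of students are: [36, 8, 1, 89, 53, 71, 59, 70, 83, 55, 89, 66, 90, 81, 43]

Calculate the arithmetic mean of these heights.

59.6

Step 1: Sum all values: 36 + 8 + 1 + 89 + 53 + 71 + 59 + 70 + 83 + 55 + 89 + 66 + 90 + 81 + 43 = 894
Step 2: Count the number of values: n = 15
Step 3: Mean = sum / n = 894 / 15 = 59.6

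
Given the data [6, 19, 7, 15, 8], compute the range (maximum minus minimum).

13

Step 1: Identify the maximum value: max = 19
Step 2: Identify the minimum value: min = 6
Step 3: Range = max - min = 19 - 6 = 13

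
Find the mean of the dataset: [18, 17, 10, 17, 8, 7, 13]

12.8571

Step 1: Sum all values: 18 + 17 + 10 + 17 + 8 + 7 + 13 = 90
Step 2: Count the number of values: n = 7
Step 3: Mean = sum / n = 90 / 7 = 12.8571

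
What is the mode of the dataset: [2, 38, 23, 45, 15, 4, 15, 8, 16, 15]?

15

Step 1: Count the frequency of each value:
  2: appears 1 time(s)
  4: appears 1 time(s)
  8: appears 1 time(s)
  15: appears 3 time(s)
  16: appears 1 time(s)
  23: appears 1 time(s)
  38: appears 1 time(s)
  45: appears 1 time(s)
Step 2: The value 15 appears most frequently (3 times).
Step 3: Mode = 15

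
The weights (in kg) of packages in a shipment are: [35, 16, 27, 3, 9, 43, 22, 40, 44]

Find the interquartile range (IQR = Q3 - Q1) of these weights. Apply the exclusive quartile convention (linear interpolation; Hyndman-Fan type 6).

29

Step 1: Sort the data: [3, 9, 16, 22, 27, 35, 40, 43, 44]
Step 2: n = 9
Step 3: Using the exclusive quartile method:
  Q1 = 12.5
  Q2 (median) = 27
  Q3 = 41.5
  IQR = Q3 - Q1 = 41.5 - 12.5 = 29
Step 4: IQR = 29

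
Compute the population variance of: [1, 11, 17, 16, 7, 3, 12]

32.5306

Step 1: Compute the mean: (1 + 11 + 17 + 16 + 7 + 3 + 12) / 7 = 9.5714
Step 2: Compute squared deviations from the mean:
  (1 - 9.5714)^2 = 73.4694
  (11 - 9.5714)^2 = 2.0408
  (17 - 9.5714)^2 = 55.1837
  (16 - 9.5714)^2 = 41.3265
  (7 - 9.5714)^2 = 6.6122
  (3 - 9.5714)^2 = 43.1837
  (12 - 9.5714)^2 = 5.898
Step 3: Sum of squared deviations = 227.7143
Step 4: Population variance = 227.7143 / 7 = 32.5306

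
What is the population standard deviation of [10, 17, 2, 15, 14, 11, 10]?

4.5266

Step 1: Compute the mean: 11.2857
Step 2: Sum of squared deviations from the mean: 143.4286
Step 3: Population variance = 143.4286 / 7 = 20.4898
Step 4: Standard deviation = sqrt(20.4898) = 4.5266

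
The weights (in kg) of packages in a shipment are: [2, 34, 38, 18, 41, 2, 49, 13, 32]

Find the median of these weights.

32

Step 1: Sort the data in ascending order: [2, 2, 13, 18, 32, 34, 38, 41, 49]
Step 2: The number of values is n = 9.
Step 3: Since n is odd, the median is the middle value at position 5: 32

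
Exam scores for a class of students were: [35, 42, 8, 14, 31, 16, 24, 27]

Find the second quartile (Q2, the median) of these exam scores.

25.5

Step 1: Sort the data: [8, 14, 16, 24, 27, 31, 35, 42]
Step 2: n = 8
Step 3: Q2 is the median. Since n is even, it is the average of the values at positions 4 and 5:
  Q2 = (24 + 27) / 2 = 25.5
Step 4: Q2 = 25.5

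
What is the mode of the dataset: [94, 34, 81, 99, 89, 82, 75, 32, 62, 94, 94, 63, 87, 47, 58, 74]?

94

Step 1: Count the frequency of each value:
  32: appears 1 time(s)
  34: appears 1 time(s)
  47: appears 1 time(s)
  58: appears 1 time(s)
  62: appears 1 time(s)
  63: appears 1 time(s)
  74: appears 1 time(s)
  75: appears 1 time(s)
  81: appears 1 time(s)
  82: appears 1 time(s)
  87: appears 1 time(s)
  89: appears 1 time(s)
  94: appears 3 time(s)
  99: appears 1 time(s)
Step 2: The value 94 appears most frequently (3 times).
Step 3: Mode = 94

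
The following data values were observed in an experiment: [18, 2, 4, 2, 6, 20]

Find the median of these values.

5

Step 1: Sort the data in ascending order: [2, 2, 4, 6, 18, 20]
Step 2: The number of values is n = 6.
Step 3: Since n is even, the median is the average of positions 3 and 4:
  Median = (4 + 6) / 2 = 5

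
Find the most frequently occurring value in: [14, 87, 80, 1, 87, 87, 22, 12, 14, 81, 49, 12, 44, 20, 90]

87

Step 1: Count the frequency of each value:
  1: appears 1 time(s)
  12: appears 2 time(s)
  14: appears 2 time(s)
  20: appears 1 time(s)
  22: appears 1 time(s)
  44: appears 1 time(s)
  49: appears 1 time(s)
  80: appears 1 time(s)
  81: appears 1 time(s)
  87: appears 3 time(s)
  90: appears 1 time(s)
Step 2: The value 87 appears most frequently (3 times).
Step 3: Mode = 87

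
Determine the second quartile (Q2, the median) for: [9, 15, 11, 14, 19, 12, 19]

14

Step 1: Sort the data: [9, 11, 12, 14, 15, 19, 19]
Step 2: n = 7
Step 3: Q2 is the median. Since n is odd, it is the middle value at position 4: 14
Step 4: Q2 = 14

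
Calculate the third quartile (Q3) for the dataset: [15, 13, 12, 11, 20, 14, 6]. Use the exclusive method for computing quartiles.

15

Step 1: Sort the data: [6, 11, 12, 13, 14, 15, 20]
Step 2: n = 7
Step 3: Using the exclusive quartile method:
  Q1 = 11
  Q2 (median) = 13
  Q3 = 15
  IQR = Q3 - Q1 = 15 - 11 = 4
Step 4: Q3 = 15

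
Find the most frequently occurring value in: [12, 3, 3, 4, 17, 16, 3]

3

Step 1: Count the frequency of each value:
  3: appears 3 time(s)
  4: appears 1 time(s)
  12: appears 1 time(s)
  16: appears 1 time(s)
  17: appears 1 time(s)
Step 2: The value 3 appears most frequently (3 times).
Step 3: Mode = 3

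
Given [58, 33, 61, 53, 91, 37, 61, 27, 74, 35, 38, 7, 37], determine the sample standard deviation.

22.0509

Step 1: Compute the mean: 47.0769
Step 2: Sum of squared deviations from the mean: 5834.9231
Step 3: Sample variance = 5834.9231 / 12 = 486.2436
Step 4: Standard deviation = sqrt(486.2436) = 22.0509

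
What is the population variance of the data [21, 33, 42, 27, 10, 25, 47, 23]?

123.5

Step 1: Compute the mean: (21 + 33 + 42 + 27 + 10 + 25 + 47 + 23) / 8 = 28.5
Step 2: Compute squared deviations from the mean:
  (21 - 28.5)^2 = 56.25
  (33 - 28.5)^2 = 20.25
  (42 - 28.5)^2 = 182.25
  (27 - 28.5)^2 = 2.25
  (10 - 28.5)^2 = 342.25
  (25 - 28.5)^2 = 12.25
  (47 - 28.5)^2 = 342.25
  (23 - 28.5)^2 = 30.25
Step 3: Sum of squared deviations = 988
Step 4: Population variance = 988 / 8 = 123.5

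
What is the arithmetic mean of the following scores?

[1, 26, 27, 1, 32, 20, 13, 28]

18.5

Step 1: Sum all values: 1 + 26 + 27 + 1 + 32 + 20 + 13 + 28 = 148
Step 2: Count the number of values: n = 8
Step 3: Mean = sum / n = 148 / 8 = 18.5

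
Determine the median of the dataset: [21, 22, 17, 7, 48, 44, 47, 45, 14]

22

Step 1: Sort the data in ascending order: [7, 14, 17, 21, 22, 44, 45, 47, 48]
Step 2: The number of values is n = 9.
Step 3: Since n is odd, the median is the middle value at position 5: 22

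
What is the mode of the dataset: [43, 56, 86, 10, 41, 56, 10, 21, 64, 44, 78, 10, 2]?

10

Step 1: Count the frequency of each value:
  2: appears 1 time(s)
  10: appears 3 time(s)
  21: appears 1 time(s)
  41: appears 1 time(s)
  43: appears 1 time(s)
  44: appears 1 time(s)
  56: appears 2 time(s)
  64: appears 1 time(s)
  78: appears 1 time(s)
  86: appears 1 time(s)
Step 2: The value 10 appears most frequently (3 times).
Step 3: Mode = 10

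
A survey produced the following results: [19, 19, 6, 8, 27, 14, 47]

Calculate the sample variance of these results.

192.6667

Step 1: Compute the mean: (19 + 19 + 6 + 8 + 27 + 14 + 47) / 7 = 20
Step 2: Compute squared deviations from the mean:
  (19 - 20)^2 = 1
  (19 - 20)^2 = 1
  (6 - 20)^2 = 196
  (8 - 20)^2 = 144
  (27 - 20)^2 = 49
  (14 - 20)^2 = 36
  (47 - 20)^2 = 729
Step 3: Sum of squared deviations = 1156
Step 4: Sample variance = 1156 / 6 = 192.6667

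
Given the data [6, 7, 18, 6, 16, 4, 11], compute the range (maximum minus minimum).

14

Step 1: Identify the maximum value: max = 18
Step 2: Identify the minimum value: min = 4
Step 3: Range = max - min = 18 - 4 = 14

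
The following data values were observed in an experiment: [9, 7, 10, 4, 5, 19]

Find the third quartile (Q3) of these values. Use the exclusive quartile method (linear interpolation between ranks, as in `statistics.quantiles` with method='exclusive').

12.25

Step 1: Sort the data: [4, 5, 7, 9, 10, 19]
Step 2: n = 6
Step 3: Using the exclusive quartile method:
  Q1 = 4.75
  Q2 (median) = 8
  Q3 = 12.25
  IQR = Q3 - Q1 = 12.25 - 4.75 = 7.5
Step 4: Q3 = 12.25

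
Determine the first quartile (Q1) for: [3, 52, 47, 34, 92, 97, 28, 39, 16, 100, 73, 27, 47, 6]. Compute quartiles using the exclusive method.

24.25

Step 1: Sort the data: [3, 6, 16, 27, 28, 34, 39, 47, 47, 52, 73, 92, 97, 100]
Step 2: n = 14
Step 3: Using the exclusive quartile method:
  Q1 = 24.25
  Q2 (median) = 43
  Q3 = 77.75
  IQR = Q3 - Q1 = 77.75 - 24.25 = 53.5
Step 4: Q1 = 24.25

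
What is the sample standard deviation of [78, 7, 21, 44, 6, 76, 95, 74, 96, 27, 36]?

33.9925

Step 1: Compute the mean: 50.9091
Step 2: Sum of squared deviations from the mean: 11554.9091
Step 3: Sample variance = 11554.9091 / 10 = 1155.4909
Step 4: Standard deviation = sqrt(1155.4909) = 33.9925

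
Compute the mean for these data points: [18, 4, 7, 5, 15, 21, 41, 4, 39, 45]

19.9

Step 1: Sum all values: 18 + 4 + 7 + 5 + 15 + 21 + 41 + 4 + 39 + 45 = 199
Step 2: Count the number of values: n = 10
Step 3: Mean = sum / n = 199 / 10 = 19.9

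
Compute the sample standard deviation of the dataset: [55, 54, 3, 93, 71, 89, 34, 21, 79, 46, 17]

30.1511

Step 1: Compute the mean: 51.0909
Step 2: Sum of squared deviations from the mean: 9090.9091
Step 3: Sample variance = 9090.9091 / 10 = 909.0909
Step 4: Standard deviation = sqrt(909.0909) = 30.1511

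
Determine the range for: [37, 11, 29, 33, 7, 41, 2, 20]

39

Step 1: Identify the maximum value: max = 41
Step 2: Identify the minimum value: min = 2
Step 3: Range = max - min = 41 - 2 = 39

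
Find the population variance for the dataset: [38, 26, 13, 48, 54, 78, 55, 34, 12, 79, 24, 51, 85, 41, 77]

539.2889

Step 1: Compute the mean: (38 + 26 + 13 + 48 + 54 + 78 + 55 + 34 + 12 + 79 + 24 + 51 + 85 + 41 + 77) / 15 = 47.6667
Step 2: Compute squared deviations from the mean:
  (38 - 47.6667)^2 = 93.4444
  (26 - 47.6667)^2 = 469.4444
  (13 - 47.6667)^2 = 1201.7778
  (48 - 47.6667)^2 = 0.1111
  (54 - 47.6667)^2 = 40.1111
  (78 - 47.6667)^2 = 920.1111
  (55 - 47.6667)^2 = 53.7778
  (34 - 47.6667)^2 = 186.7778
  (12 - 47.6667)^2 = 1272.1111
  (79 - 47.6667)^2 = 981.7778
  (24 - 47.6667)^2 = 560.1111
  (51 - 47.6667)^2 = 11.1111
  (85 - 47.6667)^2 = 1393.7778
  (41 - 47.6667)^2 = 44.4444
  (77 - 47.6667)^2 = 860.4444
Step 3: Sum of squared deviations = 8089.3333
Step 4: Population variance = 8089.3333 / 15 = 539.2889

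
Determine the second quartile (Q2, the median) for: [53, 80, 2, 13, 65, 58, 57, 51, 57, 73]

57

Step 1: Sort the data: [2, 13, 51, 53, 57, 57, 58, 65, 73, 80]
Step 2: n = 10
Step 3: Q2 is the median. Since n is even, it is the average of the values at positions 5 and 6:
  Q2 = (57 + 57) / 2 = 57
Step 4: Q2 = 57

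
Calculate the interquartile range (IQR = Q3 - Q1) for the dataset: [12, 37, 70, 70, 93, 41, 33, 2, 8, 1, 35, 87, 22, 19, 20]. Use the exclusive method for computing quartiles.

58

Step 1: Sort the data: [1, 2, 8, 12, 19, 20, 22, 33, 35, 37, 41, 70, 70, 87, 93]
Step 2: n = 15
Step 3: Using the exclusive quartile method:
  Q1 = 12
  Q2 (median) = 33
  Q3 = 70
  IQR = Q3 - Q1 = 70 - 12 = 58
Step 4: IQR = 58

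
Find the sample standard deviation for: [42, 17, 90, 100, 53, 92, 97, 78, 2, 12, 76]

36.5553

Step 1: Compute the mean: 59.9091
Step 2: Sum of squared deviations from the mean: 13362.9091
Step 3: Sample variance = 13362.9091 / 10 = 1336.2909
Step 4: Standard deviation = sqrt(1336.2909) = 36.5553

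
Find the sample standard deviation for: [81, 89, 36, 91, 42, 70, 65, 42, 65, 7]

26.6908

Step 1: Compute the mean: 58.8
Step 2: Sum of squared deviations from the mean: 6411.6
Step 3: Sample variance = 6411.6 / 9 = 712.4
Step 4: Standard deviation = sqrt(712.4) = 26.6908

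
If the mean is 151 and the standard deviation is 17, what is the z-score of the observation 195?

2.5882

Step 1: Recall the z-score formula: z = (x - mu) / sigma
Step 2: Substitute values: z = (195 - 151) / 17
Step 3: z = 44 / 17 = 2.5882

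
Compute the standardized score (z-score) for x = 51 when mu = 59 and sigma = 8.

-1

Step 1: Recall the z-score formula: z = (x - mu) / sigma
Step 2: Substitute values: z = (51 - 59) / 8
Step 3: z = -8 / 8 = -1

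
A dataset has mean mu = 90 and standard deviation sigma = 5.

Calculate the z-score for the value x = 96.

1.2

Step 1: Recall the z-score formula: z = (x - mu) / sigma
Step 2: Substitute values: z = (96 - 90) / 5
Step 3: z = 6 / 5 = 1.2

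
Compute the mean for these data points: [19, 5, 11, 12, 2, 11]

10

Step 1: Sum all values: 19 + 5 + 11 + 12 + 2 + 11 = 60
Step 2: Count the number of values: n = 6
Step 3: Mean = sum / n = 60 / 6 = 10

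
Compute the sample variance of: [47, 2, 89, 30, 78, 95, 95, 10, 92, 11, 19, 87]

1457.3561

Step 1: Compute the mean: (47 + 2 + 89 + 30 + 78 + 95 + 95 + 10 + 92 + 11 + 19 + 87) / 12 = 54.5833
Step 2: Compute squared deviations from the mean:
  (47 - 54.5833)^2 = 57.5069
  (2 - 54.5833)^2 = 2765.0069
  (89 - 54.5833)^2 = 1184.5069
  (30 - 54.5833)^2 = 604.3403
  (78 - 54.5833)^2 = 548.3403
  (95 - 54.5833)^2 = 1633.5069
  (95 - 54.5833)^2 = 1633.5069
  (10 - 54.5833)^2 = 1987.6736
  (92 - 54.5833)^2 = 1400.0069
  (11 - 54.5833)^2 = 1899.5069
  (19 - 54.5833)^2 = 1266.1736
  (87 - 54.5833)^2 = 1050.8403
Step 3: Sum of squared deviations = 16030.9167
Step 4: Sample variance = 16030.9167 / 11 = 1457.3561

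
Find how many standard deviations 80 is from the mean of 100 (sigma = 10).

-2

Step 1: Recall the z-score formula: z = (x - mu) / sigma
Step 2: Substitute values: z = (80 - 100) / 10
Step 3: z = -20 / 10 = -2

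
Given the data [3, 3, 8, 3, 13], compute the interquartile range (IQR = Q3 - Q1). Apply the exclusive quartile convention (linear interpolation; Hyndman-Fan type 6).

7.5

Step 1: Sort the data: [3, 3, 3, 8, 13]
Step 2: n = 5
Step 3: Using the exclusive quartile method:
  Q1 = 3
  Q2 (median) = 3
  Q3 = 10.5
  IQR = Q3 - Q1 = 10.5 - 3 = 7.5
Step 4: IQR = 7.5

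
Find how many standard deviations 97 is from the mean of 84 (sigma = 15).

0.8667

Step 1: Recall the z-score formula: z = (x - mu) / sigma
Step 2: Substitute values: z = (97 - 84) / 15
Step 3: z = 13 / 15 = 0.8667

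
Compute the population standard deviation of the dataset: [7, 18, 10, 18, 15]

4.4091

Step 1: Compute the mean: 13.6
Step 2: Sum of squared deviations from the mean: 97.2
Step 3: Population variance = 97.2 / 5 = 19.44
Step 4: Standard deviation = sqrt(19.44) = 4.4091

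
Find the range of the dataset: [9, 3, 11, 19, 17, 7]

16

Step 1: Identify the maximum value: max = 19
Step 2: Identify the minimum value: min = 3
Step 3: Range = max - min = 19 - 3 = 16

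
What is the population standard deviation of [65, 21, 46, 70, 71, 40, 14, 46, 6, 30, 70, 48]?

21.662

Step 1: Compute the mean: 43.9167
Step 2: Sum of squared deviations from the mean: 5630.9167
Step 3: Population variance = 5630.9167 / 12 = 469.2431
Step 4: Standard deviation = sqrt(469.2431) = 21.662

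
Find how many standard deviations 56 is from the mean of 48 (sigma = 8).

1

Step 1: Recall the z-score formula: z = (x - mu) / sigma
Step 2: Substitute values: z = (56 - 48) / 8
Step 3: z = 8 / 8 = 1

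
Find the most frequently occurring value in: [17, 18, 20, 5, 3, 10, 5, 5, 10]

5

Step 1: Count the frequency of each value:
  3: appears 1 time(s)
  5: appears 3 time(s)
  10: appears 2 time(s)
  17: appears 1 time(s)
  18: appears 1 time(s)
  20: appears 1 time(s)
Step 2: The value 5 appears most frequently (3 times).
Step 3: Mode = 5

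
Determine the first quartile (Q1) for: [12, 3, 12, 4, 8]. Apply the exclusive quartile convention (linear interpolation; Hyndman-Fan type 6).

3.5

Step 1: Sort the data: [3, 4, 8, 12, 12]
Step 2: n = 5
Step 3: Using the exclusive quartile method:
  Q1 = 3.5
  Q2 (median) = 8
  Q3 = 12
  IQR = Q3 - Q1 = 12 - 3.5 = 8.5
Step 4: Q1 = 3.5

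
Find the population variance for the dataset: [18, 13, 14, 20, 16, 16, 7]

14.9796

Step 1: Compute the mean: (18 + 13 + 14 + 20 + 16 + 16 + 7) / 7 = 14.8571
Step 2: Compute squared deviations from the mean:
  (18 - 14.8571)^2 = 9.8776
  (13 - 14.8571)^2 = 3.449
  (14 - 14.8571)^2 = 0.7347
  (20 - 14.8571)^2 = 26.449
  (16 - 14.8571)^2 = 1.3061
  (16 - 14.8571)^2 = 1.3061
  (7 - 14.8571)^2 = 61.7347
Step 3: Sum of squared deviations = 104.8571
Step 4: Population variance = 104.8571 / 7 = 14.9796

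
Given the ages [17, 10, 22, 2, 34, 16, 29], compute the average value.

18.5714

Step 1: Sum all values: 17 + 10 + 22 + 2 + 34 + 16 + 29 = 130
Step 2: Count the number of values: n = 7
Step 3: Mean = sum / n = 130 / 7 = 18.5714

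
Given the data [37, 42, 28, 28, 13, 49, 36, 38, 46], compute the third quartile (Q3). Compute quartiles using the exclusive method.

44

Step 1: Sort the data: [13, 28, 28, 36, 37, 38, 42, 46, 49]
Step 2: n = 9
Step 3: Using the exclusive quartile method:
  Q1 = 28
  Q2 (median) = 37
  Q3 = 44
  IQR = Q3 - Q1 = 44 - 28 = 16
Step 4: Q3 = 44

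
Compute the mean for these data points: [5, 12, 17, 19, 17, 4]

12.3333

Step 1: Sum all values: 5 + 12 + 17 + 19 + 17 + 4 = 74
Step 2: Count the number of values: n = 6
Step 3: Mean = sum / n = 74 / 6 = 12.3333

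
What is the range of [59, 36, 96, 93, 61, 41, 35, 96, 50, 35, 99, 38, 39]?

64

Step 1: Identify the maximum value: max = 99
Step 2: Identify the minimum value: min = 35
Step 3: Range = max - min = 99 - 35 = 64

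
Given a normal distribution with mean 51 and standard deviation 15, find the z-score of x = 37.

-0.9333

Step 1: Recall the z-score formula: z = (x - mu) / sigma
Step 2: Substitute values: z = (37 - 51) / 15
Step 3: z = -14 / 15 = -0.9333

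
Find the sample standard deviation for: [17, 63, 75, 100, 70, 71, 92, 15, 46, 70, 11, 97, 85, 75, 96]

30.1256

Step 1: Compute the mean: 65.5333
Step 2: Sum of squared deviations from the mean: 12705.7333
Step 3: Sample variance = 12705.7333 / 14 = 907.5524
Step 4: Standard deviation = sqrt(907.5524) = 30.1256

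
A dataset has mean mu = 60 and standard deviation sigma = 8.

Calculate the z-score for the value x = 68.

1

Step 1: Recall the z-score formula: z = (x - mu) / sigma
Step 2: Substitute values: z = (68 - 60) / 8
Step 3: z = 8 / 8 = 1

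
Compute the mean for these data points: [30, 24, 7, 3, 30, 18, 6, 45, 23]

20.6667

Step 1: Sum all values: 30 + 24 + 7 + 3 + 30 + 18 + 6 + 45 + 23 = 186
Step 2: Count the number of values: n = 9
Step 3: Mean = sum / n = 186 / 9 = 20.6667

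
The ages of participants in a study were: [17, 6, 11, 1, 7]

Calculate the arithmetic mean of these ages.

8.4

Step 1: Sum all values: 17 + 6 + 11 + 1 + 7 = 42
Step 2: Count the number of values: n = 5
Step 3: Mean = sum / n = 42 / 5 = 8.4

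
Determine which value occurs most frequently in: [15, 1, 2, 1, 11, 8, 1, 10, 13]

1

Step 1: Count the frequency of each value:
  1: appears 3 time(s)
  2: appears 1 time(s)
  8: appears 1 time(s)
  10: appears 1 time(s)
  11: appears 1 time(s)
  13: appears 1 time(s)
  15: appears 1 time(s)
Step 2: The value 1 appears most frequently (3 times).
Step 3: Mode = 1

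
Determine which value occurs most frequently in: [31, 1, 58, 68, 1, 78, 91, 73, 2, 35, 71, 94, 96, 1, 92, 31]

1

Step 1: Count the frequency of each value:
  1: appears 3 time(s)
  2: appears 1 time(s)
  31: appears 2 time(s)
  35: appears 1 time(s)
  58: appears 1 time(s)
  68: appears 1 time(s)
  71: appears 1 time(s)
  73: appears 1 time(s)
  78: appears 1 time(s)
  91: appears 1 time(s)
  92: appears 1 time(s)
  94: appears 1 time(s)
  96: appears 1 time(s)
Step 2: The value 1 appears most frequently (3 times).
Step 3: Mode = 1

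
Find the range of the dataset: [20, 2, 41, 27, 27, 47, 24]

45

Step 1: Identify the maximum value: max = 47
Step 2: Identify the minimum value: min = 2
Step 3: Range = max - min = 47 - 2 = 45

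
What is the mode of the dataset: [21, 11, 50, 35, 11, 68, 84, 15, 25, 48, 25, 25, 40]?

25

Step 1: Count the frequency of each value:
  11: appears 2 time(s)
  15: appears 1 time(s)
  21: appears 1 time(s)
  25: appears 3 time(s)
  35: appears 1 time(s)
  40: appears 1 time(s)
  48: appears 1 time(s)
  50: appears 1 time(s)
  68: appears 1 time(s)
  84: appears 1 time(s)
Step 2: The value 25 appears most frequently (3 times).
Step 3: Mode = 25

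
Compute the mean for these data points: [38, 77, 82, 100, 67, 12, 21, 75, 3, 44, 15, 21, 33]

45.2308

Step 1: Sum all values: 38 + 77 + 82 + 100 + 67 + 12 + 21 + 75 + 3 + 44 + 15 + 21 + 33 = 588
Step 2: Count the number of values: n = 13
Step 3: Mean = sum / n = 588 / 13 = 45.2308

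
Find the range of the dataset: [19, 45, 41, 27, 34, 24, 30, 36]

26

Step 1: Identify the maximum value: max = 45
Step 2: Identify the minimum value: min = 19
Step 3: Range = max - min = 45 - 19 = 26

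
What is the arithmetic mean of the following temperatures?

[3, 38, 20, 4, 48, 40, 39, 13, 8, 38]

25.1

Step 1: Sum all values: 3 + 38 + 20 + 4 + 48 + 40 + 39 + 13 + 8 + 38 = 251
Step 2: Count the number of values: n = 10
Step 3: Mean = sum / n = 251 / 10 = 25.1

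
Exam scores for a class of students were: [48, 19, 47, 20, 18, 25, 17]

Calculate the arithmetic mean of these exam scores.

27.7143

Step 1: Sum all values: 48 + 19 + 47 + 20 + 18 + 25 + 17 = 194
Step 2: Count the number of values: n = 7
Step 3: Mean = sum / n = 194 / 7 = 27.7143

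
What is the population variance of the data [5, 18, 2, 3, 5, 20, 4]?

48.4082

Step 1: Compute the mean: (5 + 18 + 2 + 3 + 5 + 20 + 4) / 7 = 8.1429
Step 2: Compute squared deviations from the mean:
  (5 - 8.1429)^2 = 9.8776
  (18 - 8.1429)^2 = 97.1633
  (2 - 8.1429)^2 = 37.7347
  (3 - 8.1429)^2 = 26.449
  (5 - 8.1429)^2 = 9.8776
  (20 - 8.1429)^2 = 140.5918
  (4 - 8.1429)^2 = 17.1633
Step 3: Sum of squared deviations = 338.8571
Step 4: Population variance = 338.8571 / 7 = 48.4082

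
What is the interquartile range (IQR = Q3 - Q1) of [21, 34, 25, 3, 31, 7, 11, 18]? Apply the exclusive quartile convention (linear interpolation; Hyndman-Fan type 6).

21.5

Step 1: Sort the data: [3, 7, 11, 18, 21, 25, 31, 34]
Step 2: n = 8
Step 3: Using the exclusive quartile method:
  Q1 = 8
  Q2 (median) = 19.5
  Q3 = 29.5
  IQR = Q3 - Q1 = 29.5 - 8 = 21.5
Step 4: IQR = 21.5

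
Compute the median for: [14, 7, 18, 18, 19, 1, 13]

14

Step 1: Sort the data in ascending order: [1, 7, 13, 14, 18, 18, 19]
Step 2: The number of values is n = 7.
Step 3: Since n is odd, the median is the middle value at position 4: 14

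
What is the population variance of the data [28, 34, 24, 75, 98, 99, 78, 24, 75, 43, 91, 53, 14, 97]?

915.1071

Step 1: Compute the mean: (28 + 34 + 24 + 75 + 98 + 99 + 78 + 24 + 75 + 43 + 91 + 53 + 14 + 97) / 14 = 59.5
Step 2: Compute squared deviations from the mean:
  (28 - 59.5)^2 = 992.25
  (34 - 59.5)^2 = 650.25
  (24 - 59.5)^2 = 1260.25
  (75 - 59.5)^2 = 240.25
  (98 - 59.5)^2 = 1482.25
  (99 - 59.5)^2 = 1560.25
  (78 - 59.5)^2 = 342.25
  (24 - 59.5)^2 = 1260.25
  (75 - 59.5)^2 = 240.25
  (43 - 59.5)^2 = 272.25
  (91 - 59.5)^2 = 992.25
  (53 - 59.5)^2 = 42.25
  (14 - 59.5)^2 = 2070.25
  (97 - 59.5)^2 = 1406.25
Step 3: Sum of squared deviations = 12811.5
Step 4: Population variance = 12811.5 / 14 = 915.1071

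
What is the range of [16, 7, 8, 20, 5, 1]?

19

Step 1: Identify the maximum value: max = 20
Step 2: Identify the minimum value: min = 1
Step 3: Range = max - min = 20 - 1 = 19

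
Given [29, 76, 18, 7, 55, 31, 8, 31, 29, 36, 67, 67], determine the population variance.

494.9722

Step 1: Compute the mean: (29 + 76 + 18 + 7 + 55 + 31 + 8 + 31 + 29 + 36 + 67 + 67) / 12 = 37.8333
Step 2: Compute squared deviations from the mean:
  (29 - 37.8333)^2 = 78.0278
  (76 - 37.8333)^2 = 1456.6944
  (18 - 37.8333)^2 = 393.3611
  (7 - 37.8333)^2 = 950.6944
  (55 - 37.8333)^2 = 294.6944
  (31 - 37.8333)^2 = 46.6944
  (8 - 37.8333)^2 = 890.0278
  (31 - 37.8333)^2 = 46.6944
  (29 - 37.8333)^2 = 78.0278
  (36 - 37.8333)^2 = 3.3611
  (67 - 37.8333)^2 = 850.6944
  (67 - 37.8333)^2 = 850.6944
Step 3: Sum of squared deviations = 5939.6667
Step 4: Population variance = 5939.6667 / 12 = 494.9722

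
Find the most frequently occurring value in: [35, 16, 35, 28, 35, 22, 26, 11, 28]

35

Step 1: Count the frequency of each value:
  11: appears 1 time(s)
  16: appears 1 time(s)
  22: appears 1 time(s)
  26: appears 1 time(s)
  28: appears 2 time(s)
  35: appears 3 time(s)
Step 2: The value 35 appears most frequently (3 times).
Step 3: Mode = 35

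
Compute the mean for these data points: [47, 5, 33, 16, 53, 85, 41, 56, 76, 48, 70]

48.1818

Step 1: Sum all values: 47 + 5 + 33 + 16 + 53 + 85 + 41 + 56 + 76 + 48 + 70 = 530
Step 2: Count the number of values: n = 11
Step 3: Mean = sum / n = 530 / 11 = 48.1818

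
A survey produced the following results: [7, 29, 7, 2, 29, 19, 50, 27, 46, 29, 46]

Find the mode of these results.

29

Step 1: Count the frequency of each value:
  2: appears 1 time(s)
  7: appears 2 time(s)
  19: appears 1 time(s)
  27: appears 1 time(s)
  29: appears 3 time(s)
  46: appears 2 time(s)
  50: appears 1 time(s)
Step 2: The value 29 appears most frequently (3 times).
Step 3: Mode = 29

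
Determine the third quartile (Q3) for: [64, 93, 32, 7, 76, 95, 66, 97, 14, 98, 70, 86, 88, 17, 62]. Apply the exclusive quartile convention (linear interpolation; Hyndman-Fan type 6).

93

Step 1: Sort the data: [7, 14, 17, 32, 62, 64, 66, 70, 76, 86, 88, 93, 95, 97, 98]
Step 2: n = 15
Step 3: Using the exclusive quartile method:
  Q1 = 32
  Q2 (median) = 70
  Q3 = 93
  IQR = Q3 - Q1 = 93 - 32 = 61
Step 4: Q3 = 93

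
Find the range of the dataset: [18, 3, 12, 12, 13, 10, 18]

15

Step 1: Identify the maximum value: max = 18
Step 2: Identify the minimum value: min = 3
Step 3: Range = max - min = 18 - 3 = 15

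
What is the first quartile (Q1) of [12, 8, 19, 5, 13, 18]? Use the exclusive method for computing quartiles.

7.25

Step 1: Sort the data: [5, 8, 12, 13, 18, 19]
Step 2: n = 6
Step 3: Using the exclusive quartile method:
  Q1 = 7.25
  Q2 (median) = 12.5
  Q3 = 18.25
  IQR = Q3 - Q1 = 18.25 - 7.25 = 11
Step 4: Q1 = 7.25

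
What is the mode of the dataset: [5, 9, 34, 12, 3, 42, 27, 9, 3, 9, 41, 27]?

9

Step 1: Count the frequency of each value:
  3: appears 2 time(s)
  5: appears 1 time(s)
  9: appears 3 time(s)
  12: appears 1 time(s)
  27: appears 2 time(s)
  34: appears 1 time(s)
  41: appears 1 time(s)
  42: appears 1 time(s)
Step 2: The value 9 appears most frequently (3 times).
Step 3: Mode = 9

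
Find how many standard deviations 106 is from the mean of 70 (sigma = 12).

3

Step 1: Recall the z-score formula: z = (x - mu) / sigma
Step 2: Substitute values: z = (106 - 70) / 12
Step 3: z = 36 / 12 = 3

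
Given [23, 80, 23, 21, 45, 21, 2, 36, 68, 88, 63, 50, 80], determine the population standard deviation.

26.6165

Step 1: Compute the mean: 46.1538
Step 2: Sum of squared deviations from the mean: 9209.6923
Step 3: Population variance = 9209.6923 / 13 = 708.4379
Step 4: Standard deviation = sqrt(708.4379) = 26.6165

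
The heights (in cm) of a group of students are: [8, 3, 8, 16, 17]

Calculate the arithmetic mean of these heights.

10.4

Step 1: Sum all values: 8 + 3 + 8 + 16 + 17 = 52
Step 2: Count the number of values: n = 5
Step 3: Mean = sum / n = 52 / 5 = 10.4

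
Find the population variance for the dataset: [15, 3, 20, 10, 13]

31.76

Step 1: Compute the mean: (15 + 3 + 20 + 10 + 13) / 5 = 12.2
Step 2: Compute squared deviations from the mean:
  (15 - 12.2)^2 = 7.84
  (3 - 12.2)^2 = 84.64
  (20 - 12.2)^2 = 60.84
  (10 - 12.2)^2 = 4.84
  (13 - 12.2)^2 = 0.64
Step 3: Sum of squared deviations = 158.8
Step 4: Population variance = 158.8 / 5 = 31.76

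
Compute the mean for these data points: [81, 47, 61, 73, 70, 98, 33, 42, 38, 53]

59.6

Step 1: Sum all values: 81 + 47 + 61 + 73 + 70 + 98 + 33 + 42 + 38 + 53 = 596
Step 2: Count the number of values: n = 10
Step 3: Mean = sum / n = 596 / 10 = 59.6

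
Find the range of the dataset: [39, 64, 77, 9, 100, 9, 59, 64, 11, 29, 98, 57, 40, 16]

91

Step 1: Identify the maximum value: max = 100
Step 2: Identify the minimum value: min = 9
Step 3: Range = max - min = 100 - 9 = 91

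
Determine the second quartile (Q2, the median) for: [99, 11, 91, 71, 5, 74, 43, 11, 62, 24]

52.5

Step 1: Sort the data: [5, 11, 11, 24, 43, 62, 71, 74, 91, 99]
Step 2: n = 10
Step 3: Q2 is the median. Since n is even, it is the average of the values at positions 5 and 6:
  Q2 = (43 + 62) / 2 = 52.5
Step 4: Q2 = 52.5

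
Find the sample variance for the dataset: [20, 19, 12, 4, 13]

41.3

Step 1: Compute the mean: (20 + 19 + 12 + 4 + 13) / 5 = 13.6
Step 2: Compute squared deviations from the mean:
  (20 - 13.6)^2 = 40.96
  (19 - 13.6)^2 = 29.16
  (12 - 13.6)^2 = 2.56
  (4 - 13.6)^2 = 92.16
  (13 - 13.6)^2 = 0.36
Step 3: Sum of squared deviations = 165.2
Step 4: Sample variance = 165.2 / 4 = 41.3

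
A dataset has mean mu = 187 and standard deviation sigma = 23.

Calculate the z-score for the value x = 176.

-0.4783

Step 1: Recall the z-score formula: z = (x - mu) / sigma
Step 2: Substitute values: z = (176 - 187) / 23
Step 3: z = -11 / 23 = -0.4783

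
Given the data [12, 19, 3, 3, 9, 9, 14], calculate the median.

9

Step 1: Sort the data in ascending order: [3, 3, 9, 9, 12, 14, 19]
Step 2: The number of values is n = 7.
Step 3: Since n is odd, the median is the middle value at position 4: 9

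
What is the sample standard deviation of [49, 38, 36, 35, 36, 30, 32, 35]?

5.6805

Step 1: Compute the mean: 36.375
Step 2: Sum of squared deviations from the mean: 225.875
Step 3: Sample variance = 225.875 / 7 = 32.2679
Step 4: Standard deviation = sqrt(32.2679) = 5.6805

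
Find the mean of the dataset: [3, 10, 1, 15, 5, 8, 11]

7.5714

Step 1: Sum all values: 3 + 10 + 1 + 15 + 5 + 8 + 11 = 53
Step 2: Count the number of values: n = 7
Step 3: Mean = sum / n = 53 / 7 = 7.5714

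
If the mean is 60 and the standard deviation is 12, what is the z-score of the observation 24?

-3

Step 1: Recall the z-score formula: z = (x - mu) / sigma
Step 2: Substitute values: z = (24 - 60) / 12
Step 3: z = -36 / 12 = -3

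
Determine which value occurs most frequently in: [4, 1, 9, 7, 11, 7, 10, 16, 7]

7

Step 1: Count the frequency of each value:
  1: appears 1 time(s)
  4: appears 1 time(s)
  7: appears 3 time(s)
  9: appears 1 time(s)
  10: appears 1 time(s)
  11: appears 1 time(s)
  16: appears 1 time(s)
Step 2: The value 7 appears most frequently (3 times).
Step 3: Mode = 7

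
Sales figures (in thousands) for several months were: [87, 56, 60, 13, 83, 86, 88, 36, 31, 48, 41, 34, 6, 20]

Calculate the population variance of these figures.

744.8827

Step 1: Compute the mean: (87 + 56 + 60 + 13 + 83 + 86 + 88 + 36 + 31 + 48 + 41 + 34 + 6 + 20) / 14 = 49.2143
Step 2: Compute squared deviations from the mean:
  (87 - 49.2143)^2 = 1427.7602
  (56 - 49.2143)^2 = 46.0459
  (60 - 49.2143)^2 = 116.3316
  (13 - 49.2143)^2 = 1311.4745
  (83 - 49.2143)^2 = 1141.4745
  (86 - 49.2143)^2 = 1353.1888
  (88 - 49.2143)^2 = 1504.3316
  (36 - 49.2143)^2 = 174.6173
  (31 - 49.2143)^2 = 331.7602
  (48 - 49.2143)^2 = 1.4745
  (41 - 49.2143)^2 = 67.4745
  (34 - 49.2143)^2 = 231.4745
  (6 - 49.2143)^2 = 1867.4745
  (20 - 49.2143)^2 = 853.4745
Step 3: Sum of squared deviations = 10428.3571
Step 4: Population variance = 10428.3571 / 14 = 744.8827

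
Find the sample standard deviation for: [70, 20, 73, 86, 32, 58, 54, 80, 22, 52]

23.561

Step 1: Compute the mean: 54.7
Step 2: Sum of squared deviations from the mean: 4996.1
Step 3: Sample variance = 4996.1 / 9 = 555.1222
Step 4: Standard deviation = sqrt(555.1222) = 23.561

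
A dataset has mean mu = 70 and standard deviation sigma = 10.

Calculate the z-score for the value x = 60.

-1

Step 1: Recall the z-score formula: z = (x - mu) / sigma
Step 2: Substitute values: z = (60 - 70) / 10
Step 3: z = -10 / 10 = -1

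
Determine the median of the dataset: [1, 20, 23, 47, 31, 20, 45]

23

Step 1: Sort the data in ascending order: [1, 20, 20, 23, 31, 45, 47]
Step 2: The number of values is n = 7.
Step 3: Since n is odd, the median is the middle value at position 4: 23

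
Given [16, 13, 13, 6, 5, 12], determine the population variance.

15.8056

Step 1: Compute the mean: (16 + 13 + 13 + 6 + 5 + 12) / 6 = 10.8333
Step 2: Compute squared deviations from the mean:
  (16 - 10.8333)^2 = 26.6944
  (13 - 10.8333)^2 = 4.6944
  (13 - 10.8333)^2 = 4.6944
  (6 - 10.8333)^2 = 23.3611
  (5 - 10.8333)^2 = 34.0278
  (12 - 10.8333)^2 = 1.3611
Step 3: Sum of squared deviations = 94.8333
Step 4: Population variance = 94.8333 / 6 = 15.8056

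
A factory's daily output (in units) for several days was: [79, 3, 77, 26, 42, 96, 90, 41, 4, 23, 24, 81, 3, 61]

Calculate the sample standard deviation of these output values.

33.7974

Step 1: Compute the mean: 46.4286
Step 2: Sum of squared deviations from the mean: 14849.4286
Step 3: Sample variance = 14849.4286 / 13 = 1142.2637
Step 4: Standard deviation = sqrt(1142.2637) = 33.7974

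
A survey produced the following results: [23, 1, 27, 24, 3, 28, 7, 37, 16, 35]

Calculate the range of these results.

36

Step 1: Identify the maximum value: max = 37
Step 2: Identify the minimum value: min = 1
Step 3: Range = max - min = 37 - 1 = 36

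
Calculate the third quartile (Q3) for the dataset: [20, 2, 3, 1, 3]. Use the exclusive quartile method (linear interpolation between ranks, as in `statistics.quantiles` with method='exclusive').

11.5

Step 1: Sort the data: [1, 2, 3, 3, 20]
Step 2: n = 5
Step 3: Using the exclusive quartile method:
  Q1 = 1.5
  Q2 (median) = 3
  Q3 = 11.5
  IQR = Q3 - Q1 = 11.5 - 1.5 = 10
Step 4: Q3 = 11.5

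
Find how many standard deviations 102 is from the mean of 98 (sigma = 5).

0.8

Step 1: Recall the z-score formula: z = (x - mu) / sigma
Step 2: Substitute values: z = (102 - 98) / 5
Step 3: z = 4 / 5 = 0.8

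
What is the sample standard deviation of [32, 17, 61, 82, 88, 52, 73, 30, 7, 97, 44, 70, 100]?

30.4315

Step 1: Compute the mean: 57.9231
Step 2: Sum of squared deviations from the mean: 11112.9231
Step 3: Sample variance = 11112.9231 / 12 = 926.0769
Step 4: Standard deviation = sqrt(926.0769) = 30.4315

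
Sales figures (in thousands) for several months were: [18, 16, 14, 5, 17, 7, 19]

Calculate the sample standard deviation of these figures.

5.5291

Step 1: Compute the mean: 13.7143
Step 2: Sum of squared deviations from the mean: 183.4286
Step 3: Sample variance = 183.4286 / 6 = 30.5714
Step 4: Standard deviation = sqrt(30.5714) = 5.5291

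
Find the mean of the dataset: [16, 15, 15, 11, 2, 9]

11.3333

Step 1: Sum all values: 16 + 15 + 15 + 11 + 2 + 9 = 68
Step 2: Count the number of values: n = 6
Step 3: Mean = sum / n = 68 / 6 = 11.3333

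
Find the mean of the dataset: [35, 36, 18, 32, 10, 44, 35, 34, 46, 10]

30

Step 1: Sum all values: 35 + 36 + 18 + 32 + 10 + 44 + 35 + 34 + 46 + 10 = 300
Step 2: Count the number of values: n = 10
Step 3: Mean = sum / n = 300 / 10 = 30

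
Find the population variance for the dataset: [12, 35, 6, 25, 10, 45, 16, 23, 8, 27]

144.81

Step 1: Compute the mean: (12 + 35 + 6 + 25 + 10 + 45 + 16 + 23 + 8 + 27) / 10 = 20.7
Step 2: Compute squared deviations from the mean:
  (12 - 20.7)^2 = 75.69
  (35 - 20.7)^2 = 204.49
  (6 - 20.7)^2 = 216.09
  (25 - 20.7)^2 = 18.49
  (10 - 20.7)^2 = 114.49
  (45 - 20.7)^2 = 590.49
  (16 - 20.7)^2 = 22.09
  (23 - 20.7)^2 = 5.29
  (8 - 20.7)^2 = 161.29
  (27 - 20.7)^2 = 39.69
Step 3: Sum of squared deviations = 1448.1
Step 4: Population variance = 1448.1 / 10 = 144.81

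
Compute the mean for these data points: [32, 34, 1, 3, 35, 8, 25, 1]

17.375

Step 1: Sum all values: 32 + 34 + 1 + 3 + 35 + 8 + 25 + 1 = 139
Step 2: Count the number of values: n = 8
Step 3: Mean = sum / n = 139 / 8 = 17.375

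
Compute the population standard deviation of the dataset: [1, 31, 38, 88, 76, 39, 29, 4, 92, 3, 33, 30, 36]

28.8647

Step 1: Compute the mean: 38.4615
Step 2: Sum of squared deviations from the mean: 10831.2308
Step 3: Population variance = 10831.2308 / 13 = 833.1716
Step 4: Standard deviation = sqrt(833.1716) = 28.8647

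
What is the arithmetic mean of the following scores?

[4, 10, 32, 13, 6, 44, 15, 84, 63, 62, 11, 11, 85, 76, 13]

35.2667

Step 1: Sum all values: 4 + 10 + 32 + 13 + 6 + 44 + 15 + 84 + 63 + 62 + 11 + 11 + 85 + 76 + 13 = 529
Step 2: Count the number of values: n = 15
Step 3: Mean = sum / n = 529 / 15 = 35.2667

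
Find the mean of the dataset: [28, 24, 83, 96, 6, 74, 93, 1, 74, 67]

54.6

Step 1: Sum all values: 28 + 24 + 83 + 96 + 6 + 74 + 93 + 1 + 74 + 67 = 546
Step 2: Count the number of values: n = 10
Step 3: Mean = sum / n = 546 / 10 = 54.6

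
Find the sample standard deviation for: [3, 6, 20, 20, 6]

8.3066

Step 1: Compute the mean: 11
Step 2: Sum of squared deviations from the mean: 276
Step 3: Sample variance = 276 / 4 = 69
Step 4: Standard deviation = sqrt(69) = 8.3066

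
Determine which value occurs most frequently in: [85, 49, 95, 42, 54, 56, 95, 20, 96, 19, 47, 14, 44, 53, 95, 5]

95

Step 1: Count the frequency of each value:
  5: appears 1 time(s)
  14: appears 1 time(s)
  19: appears 1 time(s)
  20: appears 1 time(s)
  42: appears 1 time(s)
  44: appears 1 time(s)
  47: appears 1 time(s)
  49: appears 1 time(s)
  53: appears 1 time(s)
  54: appears 1 time(s)
  56: appears 1 time(s)
  85: appears 1 time(s)
  95: appears 3 time(s)
  96: appears 1 time(s)
Step 2: The value 95 appears most frequently (3 times).
Step 3: Mode = 95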